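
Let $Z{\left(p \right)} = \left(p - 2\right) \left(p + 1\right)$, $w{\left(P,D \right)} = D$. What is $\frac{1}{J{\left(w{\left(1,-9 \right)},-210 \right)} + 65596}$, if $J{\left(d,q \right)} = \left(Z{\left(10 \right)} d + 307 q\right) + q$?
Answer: $\frac{1}{124} \approx 0.0080645$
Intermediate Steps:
$Z{\left(p \right)} = \left(1 + p\right) \left(-2 + p\right)$ ($Z{\left(p \right)} = \left(-2 + p\right) \left(1 + p\right) = \left(1 + p\right) \left(-2 + p\right)$)
$J{\left(d,q \right)} = 88 d + 308 q$ ($J{\left(d,q \right)} = \left(\left(-2 + 10^{2} - 10\right) d + 307 q\right) + q = \left(\left(-2 + 100 - 10\right) d + 307 q\right) + q = \left(88 d + 307 q\right) + q = 88 d + 308 q$)
$\frac{1}{J{\left(w{\left(1,-9 \right)},-210 \right)} + 65596} = \frac{1}{\left(88 \left(-9\right) + 308 \left(-210\right)\right) + 65596} = \frac{1}{\left(-792 - 64680\right) + 65596} = \frac{1}{-65472 + 65596} = \frac{1}{124}$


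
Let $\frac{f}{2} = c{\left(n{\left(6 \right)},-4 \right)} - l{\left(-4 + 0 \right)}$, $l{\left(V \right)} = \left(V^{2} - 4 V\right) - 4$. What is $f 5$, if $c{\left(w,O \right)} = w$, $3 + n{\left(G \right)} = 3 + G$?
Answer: $-220$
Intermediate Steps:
$l{\left(V \right)} = -4 + V^{2} - 4 V$
$n{\left(G \right)} = G$ ($n{\left(G \right)} = -3 + \left(3 + G\right) = G$)
$f = -44$ ($f = 2 \left(6 - \left(-4 + \left(-4 + 0\right)^{2} - 4 \left(-4 + 0\right)\right)\right) = 2 \left(6 - \left(-4 + \left(-4\right)^{2} - -16\right)\right) = 2 \left(6 - \left(-4 + 16 + 16\right)\right) = 2 \left(6 - 28\right) = 2 \left(-22\right) = -44$)
$f 5 = \left(-44\right) 5 = -220$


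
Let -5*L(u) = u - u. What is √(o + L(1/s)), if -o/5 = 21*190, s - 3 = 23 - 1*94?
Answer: 5*I*√798 ≈ 141.24*I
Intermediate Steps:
s = -68 (s = 3 + (23 - 1*94) = 3 + (23 - 94) = 3 - 71 = -68)
L(u) = 0 (L(u) = -(u - u)/5 = -⅕*0 = 0)
o = -19950 (o = -105*190 = -5*3990 = -19950)
√(o + L(1/s)) = √(-19950 + 0) = √(-19950) = 5*I*√798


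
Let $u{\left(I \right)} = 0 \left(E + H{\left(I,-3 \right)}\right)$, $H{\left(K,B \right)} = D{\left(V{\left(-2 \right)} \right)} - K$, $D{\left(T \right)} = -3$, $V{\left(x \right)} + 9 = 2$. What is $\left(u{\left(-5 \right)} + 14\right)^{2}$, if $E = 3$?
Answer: $196$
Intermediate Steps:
$V{\left(x \right)} = -7$ ($V{\left(x \right)} = -9 + 2 = -7$)
$H{\left(K,B \right)} = -3 - K$
$u{\left(I \right)} = 0$ ($u{\left(I \right)} = 0 \left(3 - \left(3 + I\right)\right) = 0 \left(- I\right) = 0$)
$\left(u{\left(-5 \right)} + 14\right)^{2} = \left(0 + 14\right)^{2} = 14^{2} = 196$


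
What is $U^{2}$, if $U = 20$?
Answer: $400$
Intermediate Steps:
$U^{2} = 20^{2} = 400$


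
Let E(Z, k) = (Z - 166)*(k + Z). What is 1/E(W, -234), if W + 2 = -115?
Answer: 1/99333 ≈ 1.0067e-5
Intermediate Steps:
W = -117 (W = -2 - 115 = -117)
E(Z, k) = (-166 + Z)*(Z + k)
1/E(W, -234) = 1/((-117)² - 166*(-117) - 166*(-234) - 117*(-234)) = 1/(13689 + 19422 + 38844 + 27378) = 1/99333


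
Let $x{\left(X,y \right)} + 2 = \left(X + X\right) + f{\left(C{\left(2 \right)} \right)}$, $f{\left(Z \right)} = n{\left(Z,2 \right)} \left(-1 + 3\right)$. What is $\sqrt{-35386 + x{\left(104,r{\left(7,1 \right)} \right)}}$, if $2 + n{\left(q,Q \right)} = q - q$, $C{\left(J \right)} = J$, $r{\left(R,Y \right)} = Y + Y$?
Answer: $4 i \sqrt{2199} \approx 187.57 i$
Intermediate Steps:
$r{\left(R,Y \right)} = 2 Y$
$n{\left(q,Q \right)} = -2$ ($n{\left(q,Q \right)} = -2 + \left(q - q\right) = -2 + 0 = -2$)
$f{\left(Z \right)} = -4$ ($f{\left(Z \right)} = - 2 \left(-1 + 3\right) = \left(-2\right) 2 = -4$)
$x{\left(X,y \right)} = -6 + 2 X$ ($x{\left(X,y \right)} = -2 + \left(\left(X + X\right) - 4\right) = -2 + \left(2 X - 4\right) = -2 + \left(-4 + 2 X\right) = -6 + 2 X$)
$\sqrt{-35386 + x{\left(104,r{\left(7,1 \right)} \right)}} = \sqrt{-35386 + \left(-6 + 2 \cdot 104\right)} = \sqrt{-35386 + \left(-6 + 208\right)} = \sqrt{-35386 + 202} = \sqrt{-35184} = 4 i \sqrt{2199}$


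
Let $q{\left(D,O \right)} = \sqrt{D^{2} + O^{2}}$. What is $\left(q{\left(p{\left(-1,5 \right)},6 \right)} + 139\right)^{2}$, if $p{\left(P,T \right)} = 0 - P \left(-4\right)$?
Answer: $19373 + 556 \sqrt{13} \approx 21378.0$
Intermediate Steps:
$p{\left(P,T \right)} = 4 P$ ($p{\left(P,T \right)} = 0 - - 4 P = 0 + 4 P = 4 P$)
$\left(q{\left(p{\left(-1,5 \right)},6 \right)} + 139\right)^{2} = \left(\sqrt{\left(4 \left(-1\right)\right)^{2} + 6^{2}} + 139\right)^{2} = \left(\sqrt{\left(-4\right)^{2} + 36} + 139\right)^{2} = \left(\sqrt{16 + 36} + 139\right)^{2} = \left(\sqrt{52} + 139\right)^{2} = \left(2 \sqrt{13} + 139\right)^{2} = \left(139 + 2 \sqrt{13}\right)^{2}$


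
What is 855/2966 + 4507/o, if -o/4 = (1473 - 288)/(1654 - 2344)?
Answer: 76898404/117157 ≈ 656.37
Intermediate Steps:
o = 158/23 (o = -4*(1473 - 288)/(1654 - 2344) = -4740/(-690) = -4740*(-1)/690 = -4*(-79/46) = 158/23 ≈ 6.8696)
855/2966 + 4507/o = 855/2966 + 4507/(158/23) = 855*(1/2966) + 4507*(23/158) = 855/2966 + 103661/158 = 76898404/117157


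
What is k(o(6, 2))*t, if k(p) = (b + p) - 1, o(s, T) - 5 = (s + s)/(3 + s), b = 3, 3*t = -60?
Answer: -500/3 ≈ -166.67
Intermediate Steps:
t = -20 (t = (⅓)*(-60) = -20)
o(s, T) = 5 + 2*s/(3 + s) (o(s, T) = 5 + (s + s)/(3 + s) = 5 + (2*s)/(3 + s) = 5 + 2*s/(3 + s))
k(p) = 2 + p (k(p) = (3 + p) - 1 = 2 + p)
k(o(6, 2))*t = (2 + (15 + 7*6)/(3 + 6))*(-20) = (2 + (15 + 42)/9)*(-20) = (2 + (⅑)*57)*(-20) = (2 + 19/3)*(-20) = (25/3)*(-20) = -500/3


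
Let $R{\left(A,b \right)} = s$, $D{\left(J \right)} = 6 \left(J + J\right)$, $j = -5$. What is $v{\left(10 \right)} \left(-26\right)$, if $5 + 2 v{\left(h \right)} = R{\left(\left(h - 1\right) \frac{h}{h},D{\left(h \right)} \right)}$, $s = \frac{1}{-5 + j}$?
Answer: $\frac{663}{10} \approx 66.3$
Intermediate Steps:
$s = - \frac{1}{10}$ ($s = \frac{1}{-5 - 5} = \frac{1}{-10} = - \frac{1}{10} \approx -0.1$)
$D{\left(J \right)} = 12 J$ ($D{\left(J \right)} = 6 \cdot 2 J = 12 J$)
$R{\left(A,b \right)} = - \frac{1}{10}$
$v{\left(h \right)} = - \frac{51}{20}$ ($v{\left(h \right)} = - \frac{5}{2} + \frac{1}{2} \left(- \frac{1}{10}\right) = - \frac{5}{2} - \frac{1}{20} = - \frac{51}{20}$)
$v{\left(10 \right)} \left(-26\right) = \left(- \frac{51}{20}\right) \left(-26\right) = \frac{663}{10}$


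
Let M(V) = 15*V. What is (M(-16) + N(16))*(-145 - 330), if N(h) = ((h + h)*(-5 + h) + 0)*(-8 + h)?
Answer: -1223600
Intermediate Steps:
N(h) = 2*h*(-8 + h)*(-5 + h) (N(h) = ((2*h)*(-5 + h) + 0)*(-8 + h) = (2*h*(-5 + h) + 0)*(-8 + h) = (2*h*(-5 + h))*(-8 + h) = 2*h*(-8 + h)*(-5 + h))
(M(-16) + N(16))*(-145 - 330) = (15*(-16) + 2*16*(40 + 16² - 13*16))*(-145 - 330) = (-240 + 2*16*(40 + 256 - 208))*(-475) = (-240 + 2*16*88)*(-475) = (-240 + 2816)*(-475) = 2576*(-475) = -1223600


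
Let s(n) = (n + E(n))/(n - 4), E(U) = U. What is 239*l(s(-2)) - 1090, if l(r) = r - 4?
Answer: -5660/3 ≈ -1886.7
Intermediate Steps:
s(n) = 2*n/(-4 + n) (s(n) = (n + n)/(n - 4) = (2*n)/(-4 + n) = 2*n/(-4 + n))
l(r) = -4 + r
239*l(s(-2)) - 1090 = 239*(-4 + 2*(-2)/(-4 - 2)) - 1090 = 239*(-4 + 2*(-2)/(-6)) - 1090 = 239*(-4 + 2*(-2)*(-⅙)) - 1090 = 239*(-4 + ⅔) - 1090 = 239*(-10/3) - 1090 = -2390/3 - 1090 = -5660/3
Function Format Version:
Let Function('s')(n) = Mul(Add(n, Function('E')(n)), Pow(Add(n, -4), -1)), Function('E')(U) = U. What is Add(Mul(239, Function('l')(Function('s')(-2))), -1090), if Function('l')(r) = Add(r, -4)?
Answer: Rational(-5660, 3) ≈ -1886.7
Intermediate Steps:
Function('s')(n) = Mul(2, n, Pow(Add(-4, n), -1)) (Function('s')(n) = Mul(Add(n, n), Pow(Add(n, -4), -1)) = Mul(Mul(2, n), Pow(Add(-4, n), -1)) = Mul(2, n, Pow(Add(-4, n), -1)))
Function('l')(r) = Add(-4, r)
Add(Mul(239, Function('l')(Function('s')(-2))), -1090) = Add(Mul(239, Add(-4, Mul(2, -2, Pow(Add(-4, -2), -1)))), -1090) = Add(Mul(239, Add(-4, Mul(2, -2, Pow(-6, -1)))), -1090) = Add(Mul(239, Add(-4, Mul(2, -2, Rational(-1, 6)))), -1090) = Add(Mul(239, Add(-4, Rational(2, 3))), -1090) = Add(Mul(239, Rational(-10, 3)), -1090) = Add(Rational(-2390, 3), -1090) = Rational(-5660, 3)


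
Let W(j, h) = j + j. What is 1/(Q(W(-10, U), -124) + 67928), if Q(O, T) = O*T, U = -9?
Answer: 1/70408 ≈ 1.4203e-5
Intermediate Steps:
W(j, h) = 2*j
1/(Q(W(-10, U), -124) + 67928) = 1/((2*(-10))*(-124) + 67928) = 1/(-20*(-124) + 67928) = 1/(2480 + 67928) = 1/70408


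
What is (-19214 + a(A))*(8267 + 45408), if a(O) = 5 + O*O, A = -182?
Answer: 746887625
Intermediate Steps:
a(O) = 5 + O²
(-19214 + a(A))*(8267 + 45408) = (-19214 + (5 + (-182)²))*(8267 + 45408) = (-19214 + (5 + 33124))*53675 = (-19214 + 33129)*53675 = 13915*53675 = 746887625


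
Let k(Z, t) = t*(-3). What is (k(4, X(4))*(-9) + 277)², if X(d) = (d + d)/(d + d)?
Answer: 92416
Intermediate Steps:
X(d) = 1 (X(d) = (2*d)/((2*d)) = (2*d)*(1/(2*d)) = 1)
k(Z, t) = -3*t
(k(4, X(4))*(-9) + 277)² = (-3*1*(-9) + 277)² = (-3*(-9) + 277)² = (27 + 277)² = 304² = 92416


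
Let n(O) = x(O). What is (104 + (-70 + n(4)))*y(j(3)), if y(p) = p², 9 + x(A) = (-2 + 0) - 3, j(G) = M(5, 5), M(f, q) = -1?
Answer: 20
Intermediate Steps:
j(G) = -1
x(A) = -14 (x(A) = -9 + ((-2 + 0) - 3) = -9 + (-2 - 3) = -9 - 5 = -14)
n(O) = -14
(104 + (-70 + n(4)))*y(j(3)) = (104 + (-70 - 14))*(-1)² = (104 - 84)*1 = 20*1 = 20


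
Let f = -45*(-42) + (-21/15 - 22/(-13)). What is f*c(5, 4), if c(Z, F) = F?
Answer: 491476/65 ≈ 7561.2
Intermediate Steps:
f = 122869/65 (f = 1890 + (-21*1/15 - 22*(-1/13)) = 1890 + (-7/5 + 22/13) = 1890 + 19/65 = 122869/65 ≈ 1890.3)
f*c(5, 4) = (122869/65)*4 = 491476/65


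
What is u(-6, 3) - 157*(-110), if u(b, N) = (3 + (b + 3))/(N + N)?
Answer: 17270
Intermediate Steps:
u(b, N) = (6 + b)/(2*N) (u(b, N) = (3 + (3 + b))/((2*N)) = (6 + b)*(1/(2*N)) = (6 + b)/(2*N))
u(-6, 3) - 157*(-110) = (½)*(6 - 6)/3 - 157*(-110) = (½)*(⅓)*0 + 17270 = 0 + 17270 = 17270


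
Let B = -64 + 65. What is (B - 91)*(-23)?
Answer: 2070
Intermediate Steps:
B = 1
(B - 91)*(-23) = (1 - 91)*(-23) = -90*(-23) = 2070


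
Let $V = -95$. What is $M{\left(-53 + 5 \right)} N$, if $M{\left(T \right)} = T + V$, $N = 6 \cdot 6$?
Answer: $-5148$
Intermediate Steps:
$N = 36$
$M{\left(T \right)} = -95 + T$ ($M{\left(T \right)} = T - 95 = -95 + T$)
$M{\left(-53 + 5 \right)} N = \left(-95 + \left(-53 + 5\right)\right) 36 = \left(-95 - 48\right) 36 = \left(-143\right) 36 = -5148$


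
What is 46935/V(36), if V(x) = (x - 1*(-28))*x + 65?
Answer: 46935/2369 ≈ 19.812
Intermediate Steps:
V(x) = 65 + x*(28 + x) (V(x) = (x + 28)*x + 65 = (28 + x)*x + 65 = x*(28 + x) + 65 = 65 + x*(28 + x))
46935/V(36) = 46935/(65 + 36² + 28*36) = 46935/(65 + 1296 + 1008) = 46935/2369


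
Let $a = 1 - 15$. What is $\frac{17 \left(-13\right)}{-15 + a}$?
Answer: $\frac{221}{29} \approx 7.6207$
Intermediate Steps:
$a = -14$ ($a = 1 - 15 = -14$)
$\frac{17 \left(-13\right)}{-15 + a} = \frac{17 \left(-13\right)}{-15 - 14} = - \frac{221}{-29} = \left(-221\right) \left(- \frac{1}{29}\right) = \frac{221}{29}$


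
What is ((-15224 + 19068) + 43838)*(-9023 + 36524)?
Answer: 1311302682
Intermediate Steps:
((-15224 + 19068) + 43838)*(-9023 + 36524) = (3844 + 43838)*27501 = 47682*27501 = 1311302682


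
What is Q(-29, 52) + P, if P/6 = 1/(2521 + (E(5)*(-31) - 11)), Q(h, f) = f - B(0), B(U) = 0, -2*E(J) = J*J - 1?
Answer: 74935/1441 ≈ 52.002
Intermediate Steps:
E(J) = ½ - J²/2 (E(J) = -(J*J - 1)/2 = -(J² - 1)/2 = -(-1 + J²)/2 = ½ - J²/2)
Q(h, f) = f (Q(h, f) = f - 1*0 = f + 0 = f)
P = 3/1441 (P = 6/(2521 + ((½ - ½*5²)*(-31) - 11)) = 6/(2521 + ((½ - ½*25)*(-31) - 11)) = 6/(2521 + ((½ - 25/2)*(-31) - 11)) = 6/(2521 + (-12*(-31) - 11)) = 6/(2521 + (372 - 11)) = 6/(2521 + 361) = 6/2882 = 6*(1/2882) = 3/1441 ≈ 0.0020819)
Q(-29, 52) + P = 52 + 3/1441 = 74935/1441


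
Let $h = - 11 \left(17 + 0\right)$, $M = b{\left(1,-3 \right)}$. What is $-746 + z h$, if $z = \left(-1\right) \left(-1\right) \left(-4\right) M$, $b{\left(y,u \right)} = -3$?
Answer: $-2990$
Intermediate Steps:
$M = -3$
$h = -187$ ($h = \left(-11\right) 17 = -187$)
$z = 12$ ($z = \left(-1\right) \left(-1\right) \left(-4\right) \left(-3\right) = 1 \left(-4\right) \left(-3\right) = \left(-4\right) \left(-3\right) = 12$)
$-746 + z h = -746 + 12 \left(-187\right) = -746 - 2244 = -2990$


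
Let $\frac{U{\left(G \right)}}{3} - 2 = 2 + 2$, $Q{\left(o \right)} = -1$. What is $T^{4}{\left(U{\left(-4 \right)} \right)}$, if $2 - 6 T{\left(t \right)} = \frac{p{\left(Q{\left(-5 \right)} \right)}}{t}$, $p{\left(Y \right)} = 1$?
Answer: $\frac{1500625}{136048896} \approx 0.01103$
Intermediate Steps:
$U{\left(G \right)} = 18$ ($U{\left(G \right)} = 6 + 3 \left(2 + 2\right) = 6 + 3 \cdot 4 = 6 + 12 = 18$)
$T{\left(t \right)} = \frac{1}{3} - \frac{1}{6 t}$ ($T{\left(t \right)} = \frac{1}{3} - \frac{1 \frac{1}{t}}{6} = \frac{1}{3} - \frac{1}{6 t}$)
$T^{4}{\left(U{\left(-4 \right)} \right)} = \left(\frac{-1 + 2 \cdot 18}{6 \cdot 18}\right)^{4} = \left(\frac{1}{6} \cdot \frac{1}{18} \left(-1 + 36\right)\right)^{4} = \left(\frac{1}{6} \cdot \frac{1}{18} \cdot 35\right)^{4} = \left(\frac{35}{108}\right)^{4} = \frac{1500625}{136048896}$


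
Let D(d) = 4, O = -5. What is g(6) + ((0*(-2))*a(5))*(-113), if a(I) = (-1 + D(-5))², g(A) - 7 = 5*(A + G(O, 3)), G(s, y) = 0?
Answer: 37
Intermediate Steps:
g(A) = 7 + 5*A (g(A) = 7 + 5*(A + 0) = 7 + 5*A)
a(I) = 9 (a(I) = (-1 + 4)² = 3² = 9)
g(6) + ((0*(-2))*a(5))*(-113) = (7 + 5*6) + ((0*(-2))*9)*(-113) = (7 + 30) + (0*9)*(-113) = 37 + 0*(-113) = 37 + 0 = 37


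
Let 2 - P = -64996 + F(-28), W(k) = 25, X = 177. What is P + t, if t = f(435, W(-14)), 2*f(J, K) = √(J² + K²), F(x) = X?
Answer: 64821 + 5*√7594/2 ≈ 65039.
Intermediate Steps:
F(x) = 177
f(J, K) = √(J² + K²)/2
P = 64821 (P = 2 - (-64996 + 177) = 2 - 1*(-64819) = 2 + 64819 = 64821)
t = 5*√7594/2 (t = √(435² + 25²)/2 = √(189225 + 625)/2 = √189850/2 = (5*√7594)/2 = 5*√7594/2 ≈ 217.86)
P + t = 64821 + 5*√7594/2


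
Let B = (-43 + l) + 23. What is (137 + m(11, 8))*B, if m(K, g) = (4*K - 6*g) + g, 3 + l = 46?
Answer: 3243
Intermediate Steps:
l = 43 (l = -3 + 46 = 43)
m(K, g) = -5*g + 4*K (m(K, g) = (-6*g + 4*K) + g = -5*g + 4*K)
B = 23 (B = (-43 + 43) + 23 = 0 + 23 = 23)
(137 + m(11, 8))*B = (137 + (-5*8 + 4*11))*23 = (137 + (-40 + 44))*23 = (137 + 4)*23 = 141*23 = 3243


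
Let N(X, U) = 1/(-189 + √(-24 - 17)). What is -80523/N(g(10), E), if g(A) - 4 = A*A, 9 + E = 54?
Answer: 15218847 - 80523*I*√41 ≈ 1.5219e+7 - 5.156e+5*I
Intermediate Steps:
E = 45 (E = -9 + 54 = 45)
g(A) = 4 + A² (g(A) = 4 + A*A = 4 + A²)
N(X, U) = 1/(-189 + I*√41) (N(X, U) = 1/(-189 + √(-41)) = 1/(-189 + I*√41))
-80523/N(g(10), E) = -80523/(-189/35762 - I*√41/35762)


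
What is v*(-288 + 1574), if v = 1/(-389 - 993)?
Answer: -643/691 ≈ -0.93054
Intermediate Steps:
v = -1/1382 (v = 1/(-1382) = -1/1382 ≈ -0.00072359)
v*(-288 + 1574) = -(-288 + 1574)/1382 = -1/1382*1286 = -643/691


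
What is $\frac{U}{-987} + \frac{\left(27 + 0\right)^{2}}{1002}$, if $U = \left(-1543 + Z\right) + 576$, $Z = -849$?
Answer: $\frac{846385}{329658} \approx 2.5675$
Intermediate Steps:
$U = -1816$ ($U = \left(-1543 - 849\right) + 576 = -2392 + 576 = -1816$)
$\frac{U}{-987} + \frac{\left(27 + 0\right)^{2}}{1002} = - \frac{1816}{-987} + \frac{\left(27 + 0\right)^{2}}{1002} = \left(-1816\right) \left(- \frac{1}{987}\right) + 27^{2} \cdot \frac{1}{1002} = \frac{1816}{987} + 729 \cdot \frac{1}{1002} = \frac{1816}{987} + \frac{243}{334} = \frac{846385}{329658}$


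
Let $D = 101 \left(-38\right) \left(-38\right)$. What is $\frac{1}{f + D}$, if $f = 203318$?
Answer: $\frac{1}{349162} \approx 2.864 \cdot 10^{-6}$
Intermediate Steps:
$D = 145844$ ($D = \left(-3838\right) \left(-38\right) = 145844$)
$\frac{1}{f + D} = \frac{1}{203318 + 145844} = \frac{1}{349162}$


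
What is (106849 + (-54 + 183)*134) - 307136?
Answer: -183001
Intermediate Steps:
(106849 + (-54 + 183)*134) - 307136 = (106849 + 129*134) - 307136 = (106849 + 17286) - 307136 = 124135 - 307136 = -183001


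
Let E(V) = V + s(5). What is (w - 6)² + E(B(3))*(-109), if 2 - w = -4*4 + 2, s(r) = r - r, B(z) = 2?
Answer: -118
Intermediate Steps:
s(r) = 0
w = 16 (w = 2 - (-4*4 + 2) = 2 - (-16 + 2) = 2 - 1*(-14) = 2 + 14 = 16)
E(V) = V (E(V) = V + 0 = V)
(w - 6)² + E(B(3))*(-109) = (16 - 6)² + 2*(-109) = 10² - 218 = 100 - 218 = -118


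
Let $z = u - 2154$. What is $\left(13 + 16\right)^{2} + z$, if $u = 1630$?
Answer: $317$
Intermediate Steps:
$z = -524$ ($z = 1630 - 2154 = -524$)
$\left(13 + 16\right)^{2} + z = \left(13 + 16\right)^{2} - 524 = 29^{2} - 524 = 841 - 524 = 317$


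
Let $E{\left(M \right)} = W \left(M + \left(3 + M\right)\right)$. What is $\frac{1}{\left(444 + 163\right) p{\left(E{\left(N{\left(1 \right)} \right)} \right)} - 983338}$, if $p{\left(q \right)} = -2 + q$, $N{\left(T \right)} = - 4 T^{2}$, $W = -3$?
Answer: $- \frac{1}{975447} \approx -1.0252 \cdot 10^{-6}$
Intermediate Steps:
$E{\left(M \right)} = -9 - 6 M$ ($E{\left(M \right)} = - 3 \left(M + \left(3 + M\right)\right) = - 3 \left(3 + 2 M\right) = -9 - 6 M$)
$\frac{1}{\left(444 + 163\right) p{\left(E{\left(N{\left(1 \right)} \right)} \right)} - 983338} = \frac{1}{\left(444 + 163\right) \left(-2 - \left(9 + 6 \left(- 4 \cdot 1^{2}\right)\right)\right) - 983338} = \frac{1}{607 \left(-2 - \left(9 + 6 \left(\left(-4\right) 1\right)\right)\right) - 983338} = \frac{1}{607 \left(-2 - -15\right) - 983338} = \frac{1}{607 \left(-2 + \left(-9 + 24\right)\right) - 983338} = \frac{1}{607 \left(-2 + 15\right) - 983338} = \frac{1}{607 \cdot 13 - 983338} = \frac{1}{7891 - 983338} = \frac{1}{-975447} = - \frac{1}{975447}$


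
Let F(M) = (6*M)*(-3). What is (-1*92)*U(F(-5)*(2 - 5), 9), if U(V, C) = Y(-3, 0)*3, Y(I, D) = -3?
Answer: 828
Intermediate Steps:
F(M) = -18*M
U(V, C) = -9 (U(V, C) = -3*3 = -9)
(-1*92)*U(F(-5)*(2 - 5), 9) = -1*92*(-9) = -92*(-9) = 828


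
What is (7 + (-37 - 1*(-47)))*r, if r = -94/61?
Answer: -1598/61 ≈ -26.197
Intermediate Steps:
r = -94/61 (r = -94*1/61 = -94/61 ≈ -1.5410)
(7 + (-37 - 1*(-47)))*r = (7 + (-37 - 1*(-47)))*(-94/61) = (7 + (-37 + 47))*(-94/61) = (7 + 10)*(-94/61) = 17*(-94/61) = -1598/61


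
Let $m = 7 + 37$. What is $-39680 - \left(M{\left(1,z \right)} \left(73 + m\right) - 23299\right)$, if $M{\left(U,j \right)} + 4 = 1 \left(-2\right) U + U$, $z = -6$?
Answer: $-15796$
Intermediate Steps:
$m = 44$
$M{\left(U,j \right)} = -4 - U$ ($M{\left(U,j \right)} = -4 + \left(1 \left(-2\right) U + U\right) = -4 + \left(- 2 U + U\right) = -4 - U$)
$-39680 - \left(M{\left(1,z \right)} \left(73 + m\right) - 23299\right) = -39680 - \left(\left(-4 - 1\right) \left(73 + 44\right) - 23299\right) = -39680 - \left(\left(-4 - 1\right) 117 - 23299\right) = -39680 - \left(\left(-5\right) 117 - 23299\right) = -39680 - \left(-585 - 23299\right) = -39680 - -23884 = -39680 + 23884 = -15796$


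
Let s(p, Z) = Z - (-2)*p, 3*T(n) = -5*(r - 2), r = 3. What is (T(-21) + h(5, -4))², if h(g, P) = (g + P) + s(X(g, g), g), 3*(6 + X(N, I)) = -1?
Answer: 625/9 ≈ 69.444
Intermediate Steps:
X(N, I) = -19/3 (X(N, I) = -6 + (⅓)*(-1) = -6 - ⅓ = -19/3)
T(n) = -5/3 (T(n) = (-5*(3 - 2))/3 = (-5*1)/3 = (⅓)*(-5) = -5/3)
s(p, Z) = Z + 2*p
h(g, P) = -38/3 + P + 2*g (h(g, P) = (g + P) + (g + 2*(-19/3)) = (P + g) + (g - 38/3) = (P + g) + (-38/3 + g) = -38/3 + P + 2*g)
(T(-21) + h(5, -4))² = (-5/3 + (-38/3 - 4 + 2*5))² = (-5/3 + (-38/3 - 4 + 10))² = (-5/3 - 20/3)² = (-25/3)² = 625/9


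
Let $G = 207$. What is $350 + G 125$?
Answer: $26225$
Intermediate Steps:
$350 + G 125 = 350 + 207 \cdot 125 = 350 + 25875 = 26225$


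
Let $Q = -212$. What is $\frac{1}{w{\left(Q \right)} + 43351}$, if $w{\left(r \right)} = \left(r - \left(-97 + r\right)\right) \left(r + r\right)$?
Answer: $\frac{1}{2223} \approx 0.00044984$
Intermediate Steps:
$w{\left(r \right)} = 194 r$ ($w{\left(r \right)} = 97 \cdot 2 r = 194 r$)
$\frac{1}{w{\left(Q \right)} + 43351} = \frac{1}{194 \left(-212\right) + 43351} = \frac{1}{-41128 + 43351} = \frac{1}{2223}$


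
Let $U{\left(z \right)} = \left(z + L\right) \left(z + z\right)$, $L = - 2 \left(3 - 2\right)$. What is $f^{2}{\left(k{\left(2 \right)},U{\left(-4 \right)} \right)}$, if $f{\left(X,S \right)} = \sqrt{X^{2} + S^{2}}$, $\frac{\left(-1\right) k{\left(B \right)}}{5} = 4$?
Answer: $2704$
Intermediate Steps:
$L = -2$ ($L = \left(-2\right) 1 = -2$)
$k{\left(B \right)} = -20$ ($k{\left(B \right)} = \left(-5\right) 4 = -20$)
$U{\left(z \right)} = 2 z \left(-2 + z\right)$ ($U{\left(z \right)} = \left(z - 2\right) \left(z + z\right) = \left(-2 + z\right) 2 z = 2 z \left(-2 + z\right)$)
$f{\left(X,S \right)} = \sqrt{S^{2} + X^{2}}$
$f^{2}{\left(k{\left(2 \right)},U{\left(-4 \right)} \right)} = \left(\sqrt{\left(2 \left(-4\right) \left(-2 - 4\right)\right)^{2} + \left(-20\right)^{2}}\right)^{2} = \left(\sqrt{\left(2 \left(-4\right) \left(-6\right)\right)^{2} + 400}\right)^{2} = \left(\sqrt{48^{2} + 400}\right)^{2} = \left(\sqrt{2304 + 400}\right)^{2} = \left(\sqrt{2704}\right)^{2} = 52^{2} = 2704$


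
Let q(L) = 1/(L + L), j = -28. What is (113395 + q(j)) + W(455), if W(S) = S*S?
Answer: 17943519/56 ≈ 3.2042e+5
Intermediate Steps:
W(S) = S²
q(L) = 1/(2*L)
(113395 + q(j)) + W(455) = (113395 + (½)/(-28)) + 455² = (113395 + (½)*(-1/28)) + 207025 = (113395 - 1/56) + 207025 = 6350119/56 + 207025 = 17943519/56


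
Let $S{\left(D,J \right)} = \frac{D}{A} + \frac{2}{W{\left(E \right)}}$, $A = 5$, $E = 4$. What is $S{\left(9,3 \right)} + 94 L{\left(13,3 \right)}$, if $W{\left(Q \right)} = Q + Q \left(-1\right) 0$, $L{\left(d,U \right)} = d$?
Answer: $\frac{12243}{10} \approx 1224.3$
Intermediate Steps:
$W{\left(Q \right)} = Q$ ($W{\left(Q \right)} = Q + - Q 0 = Q + 0 = Q$)
$S{\left(D,J \right)} = \frac{1}{2} + \frac{D}{5}$ ($S{\left(D,J \right)} = \frac{D}{5} + \frac{2}{4} = D \frac{1}{5} + 2 \cdot \frac{1}{4} = \frac{D}{5} + \frac{1}{2} = \frac{1}{2} + \frac{D}{5}$)
$S{\left(9,3 \right)} + 94 L{\left(13,3 \right)} = \left(\frac{1}{2} + \frac{1}{5} \cdot 9\right) + 94 \cdot 13 = \left(\frac{1}{2} + \frac{9}{5}\right) + 1222 = \frac{23}{10} + 1222 = \frac{12243}{10}$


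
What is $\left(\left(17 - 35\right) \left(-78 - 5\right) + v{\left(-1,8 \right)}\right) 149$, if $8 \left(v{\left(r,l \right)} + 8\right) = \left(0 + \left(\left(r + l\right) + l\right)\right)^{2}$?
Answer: $\frac{1804837}{8} \approx 2.256 \cdot 10^{5}$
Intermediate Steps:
$v{\left(r,l \right)} = -8 + \frac{\left(r + 2 l\right)^{2}}{8}$ ($v{\left(r,l \right)} = -8 + \frac{\left(0 + \left(\left(r + l\right) + l\right)\right)^{2}}{8} = -8 + \frac{\left(0 + \left(\left(l + r\right) + l\right)\right)^{2}}{8} = -8 + \frac{\left(0 + \left(r + 2 l\right)\right)^{2}}{8} = -8 + \frac{\left(r + 2 l\right)^{2}}{8}$)
$\left(\left(17 - 35\right) \left(-78 - 5\right) + v{\left(-1,8 \right)}\right) 149 = \left(\left(17 - 35\right) \left(-78 - 5\right) - \left(8 - \frac{\left(-1 + 2 \cdot 8\right)^{2}}{8}\right)\right) 149 = \left(\left(-18\right) \left(-83\right) - \left(8 - \frac{\left(-1 + 16\right)^{2}}{8}\right)\right) 149 = \left(1494 - \left(8 - \frac{15^{2}}{8}\right)\right) 149 = \left(1494 + \left(-8 + \frac{1}{8} \cdot 225\right)\right) 149 = \left(1494 + \left(-8 + \frac{225}{8}\right)\right) 149 = \left(1494 + \frac{161}{8}\right) 149 = \frac{12113}{8} \cdot 149 = \frac{1804837}{8}$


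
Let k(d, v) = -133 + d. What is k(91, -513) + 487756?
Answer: 487714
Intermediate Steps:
k(91, -513) + 487756 = (-133 + 91) + 487756 = -42 + 487756 = 487714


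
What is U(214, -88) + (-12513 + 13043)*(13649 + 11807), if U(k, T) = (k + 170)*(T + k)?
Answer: 13540064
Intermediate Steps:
U(k, T) = (170 + k)*(T + k)
U(214, -88) + (-12513 + 13043)*(13649 + 11807) = (214² + 170*(-88) + 170*214 - 88*214) + (-12513 + 13043)*(13649 + 11807) = (45796 - 14960 + 36380 - 18832) + 530*25456 = 48384 + 13491680 = 13540064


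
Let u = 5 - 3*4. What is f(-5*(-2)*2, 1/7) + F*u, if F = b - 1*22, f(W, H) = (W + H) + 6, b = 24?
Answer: 85/7 ≈ 12.143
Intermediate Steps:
f(W, H) = 6 + H + W (f(W, H) = (H + W) + 6 = 6 + H + W)
F = 2 (F = 24 - 1*22 = 24 - 22 = 2)
u = -7 (u = 5 - 12 = -7)
f(-5*(-2)*2, 1/7) + F*u = (6 + 1/7 - 5*(-2)*2) + 2*(-7) = (6 + ⅐ + 10*2) - 14 = (6 + ⅐ + 20) - 14 = 183/7 - 14 = 85/7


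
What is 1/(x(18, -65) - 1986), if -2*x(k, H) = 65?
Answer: -2/4037 ≈ -0.00049542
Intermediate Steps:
x(k, H) = -65/2 (x(k, H) = -½*65 = -65/2)
1/(x(18, -65) - 1986) = 1/(-65/2 - 1986) = 1/(-4037/2) = -2/4037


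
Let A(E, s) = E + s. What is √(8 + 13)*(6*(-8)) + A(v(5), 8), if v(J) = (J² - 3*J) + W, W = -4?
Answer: 14 - 48*√21 ≈ -205.96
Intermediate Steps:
v(J) = -4 + J² - 3*J (v(J) = (J² - 3*J) - 4 = -4 + J² - 3*J)
√(8 + 13)*(6*(-8)) + A(v(5), 8) = √(8 + 13)*(6*(-8)) + ((-4 + 5² - 3*5) + 8) = √21*(-48) + ((-4 + 25 - 15) + 8) = -48*√21 + (6 + 8) = -48*√21 + 14 = 14 - 48*√21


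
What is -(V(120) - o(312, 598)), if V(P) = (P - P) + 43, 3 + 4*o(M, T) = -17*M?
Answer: -5479/4 ≈ -1369.8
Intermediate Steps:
o(M, T) = -3/4 - 17*M/4 (o(M, T) = -3/4 + (-17*M)/4 = -3/4 - 17*M/4)
V(P) = 43 (V(P) = 0 + 43 = 43)
-(V(120) - o(312, 598)) = -(43 - (-3/4 - 17/4*312)) = -(43 - (-3/4 - 1326)) = -(43 - 1*(-5307/4)) = -(43 + 5307/4) = -1*5479/4 = -5479/4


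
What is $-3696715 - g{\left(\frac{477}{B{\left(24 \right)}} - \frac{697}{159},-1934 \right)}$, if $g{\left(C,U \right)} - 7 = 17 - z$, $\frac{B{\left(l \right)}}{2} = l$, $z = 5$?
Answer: $-3696734$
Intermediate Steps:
$B{\left(l \right)} = 2 l$
$g{\left(C,U \right)} = 19$ ($g{\left(C,U \right)} = 7 + \left(17 - 5\right) = 7 + 12 = 19$)
$-3696715 - g{\left(\frac{477}{B{\left(24 \right)}} - \frac{697}{159},-1934 \right)} = -3696715 - 19 = -3696734$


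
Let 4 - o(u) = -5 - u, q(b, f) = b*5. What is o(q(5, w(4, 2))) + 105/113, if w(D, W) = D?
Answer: 3947/113 ≈ 34.929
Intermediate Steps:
q(b, f) = 5*b
o(u) = 9 + u (o(u) = 4 - (-5 - u) = 4 + (5 + u) = 9 + u)
o(q(5, w(4, 2))) + 105/113 = (9 + 5*5) + 105/113 = (9 + 25) + (1/113)*105 = 34 + 105/113 = 3947/113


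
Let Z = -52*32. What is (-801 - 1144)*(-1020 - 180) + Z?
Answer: 2332336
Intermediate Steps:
Z = -1664
(-801 - 1144)*(-1020 - 180) + Z = (-801 - 1144)*(-1020 - 180) - 1664 = -1945*(-1200) - 1664 = 2334000 - 1664 = 2332336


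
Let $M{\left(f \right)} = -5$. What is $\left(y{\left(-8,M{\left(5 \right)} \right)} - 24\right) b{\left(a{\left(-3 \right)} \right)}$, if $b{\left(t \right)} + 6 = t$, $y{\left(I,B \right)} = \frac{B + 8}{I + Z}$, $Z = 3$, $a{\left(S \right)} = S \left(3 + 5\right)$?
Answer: $738$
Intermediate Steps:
$a{\left(S \right)} = 8 S$ ($a{\left(S \right)} = S 8 = 8 S$)
$y{\left(I,B \right)} = \frac{8 + B}{3 + I}$ ($y{\left(I,B \right)} = \frac{B + 8}{I + 3} = \frac{8 + B}{3 + I}$)
$b{\left(t \right)} = -6 + t$
$\left(y{\left(-8,M{\left(5 \right)} \right)} - 24\right) b{\left(a{\left(-3 \right)} \right)} = \left(\frac{8 - 5}{3 - 8} - 24\right) \left(-6 + 8 \left(-3\right)\right) = \left(\frac{1}{-5} \cdot 3 - 24\right) \left(-6 - 24\right) = \left(\left(- \frac{1}{5}\right) 3 - 24\right) \left(-30\right) = \left(- \frac{3}{5} - 24\right) \left(-30\right) = \left(- \frac{123}{5}\right) \left(-30\right) = 738$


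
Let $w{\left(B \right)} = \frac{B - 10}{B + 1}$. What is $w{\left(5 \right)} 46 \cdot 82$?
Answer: $- \frac{9430}{3} \approx -3143.3$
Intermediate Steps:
$w{\left(B \right)} = \frac{-10 + B}{1 + B}$
$w{\left(5 \right)} 46 \cdot 82 = \frac{-10 + 5}{1 + 5} \cdot 46 \cdot 82 = \frac{1}{6} \left(-5\right) 46 \cdot 82 = \left(- \frac{5}{6}\right) 46 \cdot 82 = \left(- \frac{115}{3}\right) 82 = - \frac{9430}{3}$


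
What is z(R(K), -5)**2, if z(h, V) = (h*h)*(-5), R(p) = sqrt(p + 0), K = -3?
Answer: 225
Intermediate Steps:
R(p) = sqrt(p)
z(h, V) = -5*h**2 (z(h, V) = h**2*(-5) = -5*h**2)
z(R(K), -5)**2 = (-5*(sqrt(-3))**2)**2 = (-5*(I*sqrt(3))**2)**2 = (-5*(-3))**2 = 15**2 = 225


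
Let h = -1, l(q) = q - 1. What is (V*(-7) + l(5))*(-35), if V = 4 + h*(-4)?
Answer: 1820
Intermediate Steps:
l(q) = -1 + q
V = 8 (V = 4 - 1*(-4) = 4 + 4 = 8)
(V*(-7) + l(5))*(-35) = (8*(-7) + (-1 + 5))*(-35) = (-56 + 4)*(-35) = -52*(-35) = 1820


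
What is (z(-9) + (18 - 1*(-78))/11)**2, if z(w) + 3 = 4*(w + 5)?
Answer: 12769/121 ≈ 105.53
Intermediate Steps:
z(w) = 17 + 4*w (z(w) = -3 + 4*(w + 5) = -3 + 4*(5 + w) = -3 + (20 + 4*w) = 17 + 4*w)
(z(-9) + (18 - 1*(-78))/11)**2 = ((17 + 4*(-9)) + (18 - 1*(-78))/11)**2 = ((17 - 36) + (18 + 78)*(1/11))**2 = (-19 + 96*(1/11))**2 = (-19 + 96/11)**2 = (-113/11)**2 = 12769/121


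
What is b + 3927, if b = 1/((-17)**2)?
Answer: 1134904/289 ≈ 3927.0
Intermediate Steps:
b = 1/289 ≈ 0.0034602
b + 3927 = 1/289 + 3927 = 1134904/289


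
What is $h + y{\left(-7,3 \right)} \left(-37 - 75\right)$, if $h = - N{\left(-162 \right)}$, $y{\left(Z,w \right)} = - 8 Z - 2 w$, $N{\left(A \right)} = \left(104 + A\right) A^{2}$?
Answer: $1516552$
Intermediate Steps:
$N{\left(A \right)} = A^{2} \left(104 + A\right)$
$h = 1522152$ ($h = - \left(-162\right)^{2} \left(104 - 162\right) = - 26244 \left(-58\right) = \left(-1\right) \left(-1522152\right) = 1522152$)
$h + y{\left(-7,3 \right)} \left(-37 - 75\right) = 1522152 + \left(\left(-8\right) \left(-7\right) - 6\right) \left(-37 - 75\right) = 1522152 + \left(56 - 6\right) \left(-112\right) = 1522152 + 50 \left(-112\right) = 1522152 - 5600 = 1516552$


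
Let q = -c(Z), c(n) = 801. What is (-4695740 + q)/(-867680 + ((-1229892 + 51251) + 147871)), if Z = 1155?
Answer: 4696541/1898450 ≈ 2.4739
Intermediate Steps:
q = -801 (q = -1*801 = -801)
(-4695740 + q)/(-867680 + ((-1229892 + 51251) + 147871)) = (-4695740 - 801)/(-867680 + ((-1229892 + 51251) + 147871)) = -4696541/(-867680 + (-1178641 + 147871)) = -4696541/(-867680 - 1030770) = -4696541/(-1898450) = -4696541*(-1/1898450) = 4696541/1898450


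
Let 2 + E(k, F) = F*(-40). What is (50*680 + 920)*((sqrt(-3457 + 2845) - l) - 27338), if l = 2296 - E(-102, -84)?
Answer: -917557920 + 209520*I*sqrt(17) ≈ -9.1756e+8 + 8.6387e+5*I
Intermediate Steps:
E(k, F) = -2 - 40*F (E(k, F) = -2 + F*(-40) = -2 - 40*F)
l = -1062 (l = 2296 - (-2 - 40*(-84)) = 2296 - (-2 + 3360) = 2296 - 1*3358 = 2296 - 3358 = -1062)
(50*680 + 920)*((sqrt(-3457 + 2845) - l) - 27338) = (50*680 + 920)*((sqrt(-3457 + 2845) - 1*(-1062)) - 27338) = (34000 + 920)*((sqrt(-612) + 1062) - 27338) = 34920*((6*I*sqrt(17) + 1062) - 27338) = 34920*((1062 + 6*I*sqrt(17)) - 27338) = 34920*(-26276 + 6*I*sqrt(17)) = -917557920 + 209520*I*sqrt(17)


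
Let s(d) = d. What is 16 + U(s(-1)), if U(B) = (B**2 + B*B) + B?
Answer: 17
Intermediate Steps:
U(B) = B + 2*B**2 (U(B) = (B**2 + B**2) + B = 2*B**2 + B = B + 2*B**2)
16 + U(s(-1)) = 16 - (1 + 2*(-1)) = 16 - (1 - 2) = 16 - 1*(-1) = 16 + 1 = 17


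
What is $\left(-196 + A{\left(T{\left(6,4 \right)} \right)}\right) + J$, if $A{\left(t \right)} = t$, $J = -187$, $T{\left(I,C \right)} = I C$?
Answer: $-359$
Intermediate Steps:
$T{\left(I,C \right)} = C I$
$\left(-196 + A{\left(T{\left(6,4 \right)} \right)}\right) + J = \left(-196 + 4 \cdot 6\right) - 187 = \left(-196 + 24\right) - 187 = -172 - 187 = -359$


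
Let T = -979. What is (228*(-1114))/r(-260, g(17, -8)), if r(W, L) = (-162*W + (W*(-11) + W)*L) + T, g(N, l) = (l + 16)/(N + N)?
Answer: -1439288/236599 ≈ -6.0832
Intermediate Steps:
g(N, l) = (16 + l)/(2*N) (g(N, l) = (16 + l)/((2*N)) = (16 + l)*(1/(2*N)) = (16 + l)/(2*N))
r(W, L) = -979 - 162*W - 10*L*W (r(W, L) = (-162*W + (W*(-11) + W)*L) - 979 = (-162*W + (-11*W + W)*L) - 979 = (-162*W + (-10*W)*L) - 979 = (-162*W - 10*L*W) - 979 = -979 - 162*W - 10*L*W)
(228*(-1114))/r(-260, g(17, -8)) = (228*(-1114))/(-979 - 162*(-260) - 10*(1/2)*(16 - 8)/17*(-260)) = -253992/(-979 + 42120 - 10*(1/2)*(1/17)*8*(-260)) = -253992/(-979 + 42120 - 10*4/17*(-260)) = -253992/(-979 + 42120 + 10400/17) = -253992/709797/17 = -253992*17/709797 = -1439288/236599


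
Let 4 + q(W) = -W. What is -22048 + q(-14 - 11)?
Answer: -22027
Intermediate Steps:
q(W) = -4 - W
-22048 + q(-14 - 11) = -22048 + (-4 - (-14 - 11)) = -22048 + (-4 - 1*(-25)) = -22048 + (-4 + 25) = -22048 + 21 = -22027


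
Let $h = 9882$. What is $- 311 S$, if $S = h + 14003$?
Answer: $-7428235$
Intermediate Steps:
$S = 23885$ ($S = 9882 + 14003 = 23885$)
$- 311 S = \left(-311\right) 23885 = -7428235$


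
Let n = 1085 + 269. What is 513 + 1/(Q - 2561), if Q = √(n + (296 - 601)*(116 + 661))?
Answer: 3485500015/6794352 - I*√235631/6794352 ≈ 513.0 - 7.1444e-5*I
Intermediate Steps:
n = 1354
Q = I*√235631 (Q = √(1354 + (296 - 601)*(116 + 661)) = √(1354 - 305*777) = √(1354 - 236985) = √(-235631) = I*√235631 ≈ 485.42*I)
513 + 1/(Q - 2561) = 513 + 1/(I*√235631 - 2561) = 513 + 1/(-2561 + I*√235631)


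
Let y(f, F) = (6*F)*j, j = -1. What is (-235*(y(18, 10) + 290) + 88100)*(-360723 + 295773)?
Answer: -2211547500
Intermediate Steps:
y(f, F) = -6*F (y(f, F) = (6*F)*(-1) = -6*F)
(-235*(y(18, 10) + 290) + 88100)*(-360723 + 295773) = (-235*(-6*10 + 290) + 88100)*(-360723 + 295773) = (-235*(-60 + 290) + 88100)*(-64950) = (-235*230 + 88100)*(-64950) = (-54050 + 88100)*(-64950) = 34050*(-64950) = -2211547500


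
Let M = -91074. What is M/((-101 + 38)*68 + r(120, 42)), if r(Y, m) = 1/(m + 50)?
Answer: 8378808/394127 ≈ 21.259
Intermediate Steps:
r(Y, m) = 1/(50 + m)
M/((-101 + 38)*68 + r(120, 42)) = -91074/((-101 + 38)*68 + 1/(50 + 42)) = -91074/(-63*68 + 1/92) = -91074/(-4284 + 1/92) = -91074/(-394127/92) = -91074*(-92/394127) = 8378808/394127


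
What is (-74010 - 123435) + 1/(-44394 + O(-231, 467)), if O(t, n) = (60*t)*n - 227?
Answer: -1286796649246/6517241 ≈ -1.9745e+5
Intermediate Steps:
O(t, n) = -227 + 60*n*t (O(t, n) = 60*n*t - 227 = -227 + 60*n*t)
(-74010 - 123435) + 1/(-44394 + O(-231, 467)) = (-74010 - 123435) + 1/(-44394 + (-227 + 60*467*(-231))) = -197445 + 1/(-44394 + (-227 - 6472620)) = -197445 + 1/(-44394 - 6472847) = -197445 + 1/(-6517241) = -197445 - 1/6517241 = -1286796649246/6517241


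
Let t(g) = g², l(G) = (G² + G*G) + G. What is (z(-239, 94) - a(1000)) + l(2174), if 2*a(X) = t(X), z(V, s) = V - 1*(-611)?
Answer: 8955098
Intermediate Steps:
l(G) = G + 2*G² (l(G) = (G² + G²) + G = 2*G² + G = G + 2*G²)
z(V, s) = 611 + V (z(V, s) = V + 611 = 611 + V)
a(X) = X²/2
(z(-239, 94) - a(1000)) + l(2174) = ((611 - 239) - 1000²/2) + 2174*(1 + 2*2174) = (372 - 1000000/2) + 2174*(1 + 4348) = (372 - 1*500000) + 2174*4349 = (372 - 500000) + 9454726 = -499628 + 9454726 = 8955098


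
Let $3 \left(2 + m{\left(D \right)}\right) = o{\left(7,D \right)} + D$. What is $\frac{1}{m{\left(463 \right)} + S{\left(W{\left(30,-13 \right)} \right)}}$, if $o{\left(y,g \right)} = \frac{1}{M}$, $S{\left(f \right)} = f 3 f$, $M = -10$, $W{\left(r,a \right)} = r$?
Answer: $\frac{10}{28523} \approx 0.00035059$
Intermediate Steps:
$S{\left(f \right)} = 3 f^{2}$ ($S{\left(f \right)} = 3 f f = 3 f^{2}$)
$o{\left(y,g \right)} = - \frac{1}{10}$ ($o{\left(y,g \right)} = \frac{1}{-10} = - \frac{1}{10}$)
$m{\left(D \right)} = - \frac{61}{30} + \frac{D}{3}$ ($m{\left(D \right)} = -2 + \frac{- \frac{1}{10} + D}{3} = -2 + \left(- \frac{1}{30} + \frac{D}{3}\right) = - \frac{61}{30} + \frac{D}{3}$)
$\frac{1}{m{\left(463 \right)} + S{\left(W{\left(30,-13 \right)} \right)}} = \frac{1}{\left(- \frac{61}{30} + \frac{1}{3} \cdot 463\right) + 3 \cdot 30^{2}} = \frac{1}{\left(- \frac{61}{30} + \frac{463}{3}\right) + 3 \cdot 900} = \frac{1}{\frac{1523}{10} + 2700} = \frac{1}{\frac{28523}{10}} = \frac{10}{28523}$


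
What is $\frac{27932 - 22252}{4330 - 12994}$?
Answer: $- \frac{710}{1083} \approx -0.65559$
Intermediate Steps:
$\frac{27932 - 22252}{4330 - 12994} = \frac{5680}{-8664} = 5680 \left(- \frac{1}{8664}\right) = - \frac{710}{1083}$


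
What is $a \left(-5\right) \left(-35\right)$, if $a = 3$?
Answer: $525$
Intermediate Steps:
$a \left(-5\right) \left(-35\right) = 3 \left(-5\right) \left(-35\right) = \left(-15\right) \left(-35\right) = 525$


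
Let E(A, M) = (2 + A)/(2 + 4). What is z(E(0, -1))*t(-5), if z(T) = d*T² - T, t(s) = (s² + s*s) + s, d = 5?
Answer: 10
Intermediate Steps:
t(s) = s + 2*s² (t(s) = (s² + s²) + s = 2*s² + s = s + 2*s²)
E(A, M) = ⅓ + A/6 (E(A, M) = (2 + A)/6 = (2 + A)*(⅙) = ⅓ + A/6)
z(T) = -T + 5*T² (z(T) = 5*T² - T = -T + 5*T²)
z(E(0, -1))*t(-5) = ((⅓ + (⅙)*0)*(-1 + 5*(⅓ + (⅙)*0)))*(-5*(1 + 2*(-5))) = ((⅓ + 0)*(-1 + 5*(⅓ + 0)))*(-5*(1 - 10)) = ((-1 + 5*(⅓))/3)*(-5*(-9)) = ((-1 + 5/3)/3)*45 = ((⅓)*(⅔))*45 = (2/9)*45 = 10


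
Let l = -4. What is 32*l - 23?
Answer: -151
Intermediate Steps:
32*l - 23 = 32*(-4) - 23 = -128 - 23 = -151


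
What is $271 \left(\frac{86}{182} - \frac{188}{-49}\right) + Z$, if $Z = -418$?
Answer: $\frac{477629}{637} \approx 749.81$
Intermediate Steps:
$271 \left(\frac{86}{182} - \frac{188}{-49}\right) + Z = 271 \left(\frac{86}{182} - \frac{188}{-49}\right) - 418 = 271 \left(86 \cdot \frac{1}{182} - - \frac{188}{49}\right) - 418 = 271 \left(\frac{43}{91} + \frac{188}{49}\right) - 418 = 271 \cdot \frac{2745}{637} - 418 = \frac{743895}{637} - 418 = \frac{477629}{637}$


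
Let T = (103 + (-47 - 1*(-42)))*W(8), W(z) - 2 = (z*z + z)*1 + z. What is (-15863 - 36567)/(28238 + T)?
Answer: -3745/2591 ≈ -1.4454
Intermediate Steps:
W(z) = 2 + z² + 2*z (W(z) = 2 + ((z*z + z)*1 + z) = 2 + ((z² + z)*1 + z) = 2 + ((z + z²)*1 + z) = 2 + ((z + z²) + z) = 2 + (z² + 2*z) = 2 + z² + 2*z)
T = 8036 (T = (103 + (-47 - 1*(-42)))*(2 + 8² + 2*8) = (103 + (-47 + 42))*(2 + 64 + 16) = (103 - 5)*82 = 98*82 = 8036)
(-15863 - 36567)/(28238 + T) = (-15863 - 36567)/(28238 + 8036) = -52430/36274 = -52430*1/36274 = -3745/2591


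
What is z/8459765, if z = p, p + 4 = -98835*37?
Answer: -3656899/8459765 ≈ -0.43227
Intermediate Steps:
p = -3656899 (p = -4 - 98835*37 = -4 - 3656895 = -3656899)
z = -3656899
z/8459765 = -3656899/8459765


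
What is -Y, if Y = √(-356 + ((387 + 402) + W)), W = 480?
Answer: -√913 ≈ -30.216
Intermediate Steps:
Y = √913 (Y = √(-356 + ((387 + 402) + 480)) = √(-356 + (789 + 480)) = √(-356 + 1269) = √913 ≈ 30.216)
-Y = -√913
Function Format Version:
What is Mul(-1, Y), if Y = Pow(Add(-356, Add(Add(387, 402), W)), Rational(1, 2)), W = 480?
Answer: Mul(-1, Pow(913, Rational(1, 2))) ≈ -30.216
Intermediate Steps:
Y = Pow(913, Rational(1, 2)) (Y = Pow(Add(-356, Add(Add(387, 402), 480)), Rational(1, 2)) = Pow(Add(-356, Add(789, 480)), Rational(1, 2)) = Pow(Add(-356, 1269), Rational(1, 2)) = Pow(913, Rational(1, 2)) ≈ 30.216)
Mul(-1, Y) = Mul(-1, Pow(913, Rational(1, 2)))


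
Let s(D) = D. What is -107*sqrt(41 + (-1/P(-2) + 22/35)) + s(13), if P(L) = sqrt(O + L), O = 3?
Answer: 13 - 321*sqrt(5530)/35 ≈ -669.02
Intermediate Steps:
P(L) = sqrt(3 + L)
-107*sqrt(41 + (-1/P(-2) + 22/35)) + s(13) = -107*sqrt(41 + (-1/(sqrt(3 - 2)) + 22/35)) + 13 = -107*sqrt(41 + (-1/(sqrt(1)) + 22*(1/35))) + 13 = -107*sqrt(41 + (-1/1 + 22/35)) + 13 = -107*sqrt(41 + (-1*1 + 22/35)) + 13 = -107*sqrt(41 + (-1 + 22/35)) + 13 = -107*sqrt(41 - 13/35) + 13 = -321*sqrt(5530)/35 + 13 = 13 - 321*sqrt(5530)/35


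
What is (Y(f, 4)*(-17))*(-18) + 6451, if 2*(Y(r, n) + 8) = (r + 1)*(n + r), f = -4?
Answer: 4003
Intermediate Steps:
Y(r, n) = -8 + (1 + r)*(n + r)/2 (Y(r, n) = -8 + ((r + 1)*(n + r))/2 = -8 + ((1 + r)*(n + r))/2 = -8 + (1 + r)*(n + r)/2)
(Y(f, 4)*(-17))*(-18) + 6451 = ((-8 + (½)*4 + (½)*(-4) + (½)*(-4)² + (½)*4*(-4))*(-17))*(-18) + 6451 = ((-8 + 2 - 2 + (½)*16 - 8)*(-17))*(-18) + 6451 = ((-8 + 2 - 2 + 8 - 8)*(-17))*(-18) + 6451 = -8*(-17)*(-18) + 6451 = 136*(-18) + 6451 = -2448 + 6451 = 4003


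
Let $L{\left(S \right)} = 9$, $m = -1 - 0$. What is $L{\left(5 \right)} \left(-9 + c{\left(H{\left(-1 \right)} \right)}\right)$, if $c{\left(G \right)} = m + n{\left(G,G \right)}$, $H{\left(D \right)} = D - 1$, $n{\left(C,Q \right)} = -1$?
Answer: $-99$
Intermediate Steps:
$m = -1$ ($m = -1 + 0 = -1$)
$H{\left(D \right)} = -1 + D$
$c{\left(G \right)} = -2$ ($c{\left(G \right)} = -1 - 1 = -2$)
$L{\left(5 \right)} \left(-9 + c{\left(H{\left(-1 \right)} \right)}\right) = 9 \left(-9 - 2\right) = 9 \left(-11\right) = -99$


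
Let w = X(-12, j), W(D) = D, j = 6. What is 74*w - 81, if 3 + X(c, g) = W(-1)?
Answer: -377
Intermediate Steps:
X(c, g) = -4 (X(c, g) = -3 - 1 = -4)
w = -4
74*w - 81 = 74*(-4) - 81 = -296 - 81 = -377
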